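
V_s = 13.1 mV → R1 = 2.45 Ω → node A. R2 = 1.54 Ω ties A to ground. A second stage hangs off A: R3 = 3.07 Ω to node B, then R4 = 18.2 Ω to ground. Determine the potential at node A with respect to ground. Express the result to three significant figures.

V_A ≈ 4.84 mV

Node A sees R2 in parallel with the series input of stage 2, R3 + R4 = 21.27 Ω.
Effective lower resistance at A: R2 ‖ 21.27 = 1.436 Ω.
First divider: V_A = V_s · 1.436/(2.45 + 1.436) = 4.841 mV.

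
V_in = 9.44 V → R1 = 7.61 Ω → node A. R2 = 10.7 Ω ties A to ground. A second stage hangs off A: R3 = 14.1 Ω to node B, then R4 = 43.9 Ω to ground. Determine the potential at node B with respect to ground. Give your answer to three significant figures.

V_B ≈ 3.88 V

The second stage (R3 + R4 = 58.00 Ω) loads node A in parallel with R2.
R2 ‖ (R3+R4) = 9.033 Ω.
V_A = 9.44 × 9.033/(7.61 + 9.033) = 5.124 V.
Stage 2 is unloaded, so V_B = V_A · R4/(R3+R4) = 5.124 × 43.9/58.00 = 3.878 V.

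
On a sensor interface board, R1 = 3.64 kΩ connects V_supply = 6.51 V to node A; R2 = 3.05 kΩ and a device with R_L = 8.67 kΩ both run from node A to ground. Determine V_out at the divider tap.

V_out ≈ 2.49 V

R2 ‖ R_L = (3.05 × 8.67)/(3.05 + 8.67) = 2.256 kΩ.
Then V_out = V_supply · R2'/(R1 + R2') = 6.51 × 2.256/5.896 = 2.491 V.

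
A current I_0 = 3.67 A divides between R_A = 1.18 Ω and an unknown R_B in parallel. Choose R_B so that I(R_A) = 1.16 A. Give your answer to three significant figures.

R_B ≈ 0.545 Ω

In a two-way split, I_A/I_0 = R_B/(R_A + R_B).
With f = 0.3161, R_B = R_A · f/(1−f) = 1.18 × 0.4622 = 0.5453 Ω.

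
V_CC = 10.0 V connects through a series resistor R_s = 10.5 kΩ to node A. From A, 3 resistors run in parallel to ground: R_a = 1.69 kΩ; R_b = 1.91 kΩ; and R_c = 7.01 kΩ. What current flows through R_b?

I ≈ 0.368 mA

Combine the parallel branches: R_p = (1/1.69 + 1/1.91 + 1/7.01)⁻¹ = 0.7950 kΩ.
V_A = 10.0 × 0.7950/11.29 = 0.7038 V.
Branch current I = V_A/R_b = 0.7038/1.91 = 0.3685 mA.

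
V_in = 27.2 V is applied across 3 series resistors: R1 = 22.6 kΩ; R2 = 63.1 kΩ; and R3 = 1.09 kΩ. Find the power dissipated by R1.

ΣR = 86.79 kΩ → I = 27.2/86.79 = 0.3134 mA.
P = I²R = 0.09822 × 22.6 = 2.220 mW.

P ≈ 2.22 mW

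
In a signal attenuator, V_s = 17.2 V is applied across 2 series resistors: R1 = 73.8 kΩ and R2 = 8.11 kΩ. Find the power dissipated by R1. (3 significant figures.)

ΣR = 81.91 kΩ → I = 17.2/81.91 = 0.2100 mA.
V(R1) = I·R = 15.50 V; P = V·I = 15.50 × 0.2100 = 3.254 mW.

P ≈ 3.25 mW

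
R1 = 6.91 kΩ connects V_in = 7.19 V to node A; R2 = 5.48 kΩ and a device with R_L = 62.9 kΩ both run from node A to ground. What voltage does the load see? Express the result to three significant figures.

V_out ≈ 3.03 V

First combine the lower leg with the load: R2 ‖ R_L = 5.041 kΩ.
Now apply the divider: V_out = 7.19 × 0.4218 = 3.033 V.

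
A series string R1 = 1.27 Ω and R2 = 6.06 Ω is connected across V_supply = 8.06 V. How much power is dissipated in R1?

P ≈ 1.54 W

ΣR = 7.330 Ω → I = 8.06/7.330 = 1.100 A.
P(R1) = I²·R1 = (1.100)² × 1.27 = 1.536 W.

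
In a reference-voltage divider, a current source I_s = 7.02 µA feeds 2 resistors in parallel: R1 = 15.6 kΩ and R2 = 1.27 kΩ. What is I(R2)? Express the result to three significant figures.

I ≈ 6.49 µA

For two parallel branches, I_k = I_s · (other R)/(sum of R).
So I = 7.02 × 15.6/16.87 = 6.492 µA.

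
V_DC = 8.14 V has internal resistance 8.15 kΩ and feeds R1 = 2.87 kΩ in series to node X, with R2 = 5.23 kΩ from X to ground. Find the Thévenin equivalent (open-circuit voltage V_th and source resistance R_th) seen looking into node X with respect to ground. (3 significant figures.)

R1' = 8.15 + 2.87 = 11.02 kΩ (source resistance + R1).
Open-circuit (no load on X): V_th = V_DC · R2/(R1' + R2) = 8.14 × 5.23/(11.02 + 5.23) = 2.620 V.
With V_DC suppressed (replaced by a short), R_th = R1' ‖ R2 = (11.02 × 5.23)/(11.02 + 5.23) = 3.547 kΩ.

V_th ≈ 2.62 V, R_th ≈ 3.55 kΩ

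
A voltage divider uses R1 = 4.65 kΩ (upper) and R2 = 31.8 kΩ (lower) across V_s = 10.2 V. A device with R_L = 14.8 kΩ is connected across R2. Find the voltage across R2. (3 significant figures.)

V_out ≈ 6.98 V

First combine the lower leg with the load: R2 ‖ R_L = 10.10 kΩ.
Then V_out = V_s · R2'/(R1 + R2') = 10.2 × 10.10/14.75 = 6.984 V.
(Unloaded it would be 8.90 V; the load pulls it down.)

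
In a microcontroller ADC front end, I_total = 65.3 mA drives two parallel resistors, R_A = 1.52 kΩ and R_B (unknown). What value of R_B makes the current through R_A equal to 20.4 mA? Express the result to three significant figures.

R_B ≈ 0.691 kΩ

The fraction through R_A equals R_B/(R_A+R_B).
20.4/65.3 = R_B/(R_A + R_B) → R_B = R_A · (0.3124)/(1 − 0.3124) = 1.52 × 0.4543 = 0.6906 kΩ.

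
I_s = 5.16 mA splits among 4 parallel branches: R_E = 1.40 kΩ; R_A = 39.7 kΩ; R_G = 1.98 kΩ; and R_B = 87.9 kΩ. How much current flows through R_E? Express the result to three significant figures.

I ≈ 2.93 mA

ΣG = 1/1.40 + 1/39.7 + 1/1.98 + 1/87.9 = 1.256.
R_E takes the fraction G_k/ΣG = 0.7143/1.256 = 0.5687, so I = 5.16 × 0.5687 = 2.935 mA.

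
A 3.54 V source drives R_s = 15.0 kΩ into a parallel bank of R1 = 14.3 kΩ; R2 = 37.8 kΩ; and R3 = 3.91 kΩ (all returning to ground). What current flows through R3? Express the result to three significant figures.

I ≈ 0.144 mA

Equivalent of the parallel group: R_p = 2.840 kΩ.
V_A = 3.54 × 2.840/17.84 = 0.5635 V.
Branch current I = V_A/R3 = 0.5635/3.91 = 0.1441 mA.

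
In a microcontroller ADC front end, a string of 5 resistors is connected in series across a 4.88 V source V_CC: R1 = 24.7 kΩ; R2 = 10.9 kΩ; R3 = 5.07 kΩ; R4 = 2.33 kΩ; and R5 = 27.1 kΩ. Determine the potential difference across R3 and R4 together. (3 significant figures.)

V ≈ 0.515 V

Total series resistance ΣR = 24.7 + 10.9 + 5.07 + 2.33 + 27.1 = 70.10 kΩ.
R_{R3..R4} = 5.07 + 2.33 = 7.400 kΩ.
V = V_CC · R/ΣR = 4.88 × 0.1056 = 0.5151 V.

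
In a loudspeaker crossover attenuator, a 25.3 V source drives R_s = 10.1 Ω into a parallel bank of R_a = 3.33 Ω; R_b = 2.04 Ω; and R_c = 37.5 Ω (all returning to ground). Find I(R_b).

I ≈ 1.34 A

Equivalent of the parallel group: R_p = 1.224 Ω.
V_A = 25.3 × 1.224/11.32 = 2.734 V.
Branch current I = V_A/R_b = 2.734/2.04 = 1.340 A.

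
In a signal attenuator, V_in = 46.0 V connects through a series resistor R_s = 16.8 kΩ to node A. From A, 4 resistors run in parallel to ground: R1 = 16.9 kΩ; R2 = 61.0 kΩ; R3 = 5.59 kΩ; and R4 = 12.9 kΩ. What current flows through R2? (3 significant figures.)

I ≈ 0.115 mA

Equivalent of the parallel group: R_p = 3.012 kΩ.
V_A by voltage divider: V_A = 46.0 × 3.012/(16.8 + 3.012) = 6.994 V.
Branch current I = V_A/R2 = 6.994/61.0 = 0.1147 mA.
(Check via current divider: I_total = 2.322 mA; share G_k/ΣG = 0.04938 → same result.)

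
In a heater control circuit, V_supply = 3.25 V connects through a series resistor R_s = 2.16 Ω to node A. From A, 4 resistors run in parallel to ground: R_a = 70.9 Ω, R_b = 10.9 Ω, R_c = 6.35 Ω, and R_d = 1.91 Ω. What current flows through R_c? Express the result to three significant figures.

I ≈ 0.190 A

Equivalent of the parallel group: R_p = 1.271 Ω.
V_A = 3.25 × 1.271/3.431 = 1.204 V.
Branch current I = V_A/R_c = 1.204/6.35 = 0.1896 A.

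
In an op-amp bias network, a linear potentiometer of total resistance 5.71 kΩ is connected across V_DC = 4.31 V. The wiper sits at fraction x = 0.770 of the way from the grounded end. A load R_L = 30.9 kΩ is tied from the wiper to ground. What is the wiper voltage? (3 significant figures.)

Split the track: R_lower = x·R_p = 4.397 kΩ, R_upper = (1−x)·R_p = 1.313 kΩ.
Lower segment in parallel with the load: 4.397 ‖ 30.9 = 3.849 kΩ.
V_out = 4.31 × 3.849/(1.313 + 3.849) = 3.214 V.

V_out ≈ 3.21 V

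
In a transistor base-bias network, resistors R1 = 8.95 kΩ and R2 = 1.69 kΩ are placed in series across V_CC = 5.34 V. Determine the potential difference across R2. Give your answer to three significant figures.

V ≈ 0.848 V

Series total: ΣR = 8.95 + 1.69 = 10.64 kΩ.
By the voltage-divider rule, V = 5.34 × 1.690/10.64 = 0.8482 V.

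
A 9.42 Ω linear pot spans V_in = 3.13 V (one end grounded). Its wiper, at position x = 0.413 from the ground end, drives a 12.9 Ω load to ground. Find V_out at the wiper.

The pot divides into 5.530 Ω above the wiper and 3.890 Ω below.
(x·R_p) ‖ R_L = 2.989 Ω.
V_out = 3.13 × 2.989/(5.530 + 2.989) = 1.098 V.
(Unloaded: V_out = x·V_in = 1.29 V.)

V_out ≈ 1.10 V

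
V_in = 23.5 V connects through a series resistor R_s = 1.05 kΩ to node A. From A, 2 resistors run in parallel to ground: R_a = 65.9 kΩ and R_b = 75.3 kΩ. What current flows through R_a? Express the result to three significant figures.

Combine the parallel branches: R_p = (1/65.9 + 1/75.3)⁻¹ = 35.14 kΩ.
Node voltage V_A = V_in · R_p/(R_s + R_p) = 23.5 × 0.9710 = 22.82 V.
I(R_a) = V_A / R_a = 22.82/65.9 = 0.3463 mA.

I ≈ 0.346 mA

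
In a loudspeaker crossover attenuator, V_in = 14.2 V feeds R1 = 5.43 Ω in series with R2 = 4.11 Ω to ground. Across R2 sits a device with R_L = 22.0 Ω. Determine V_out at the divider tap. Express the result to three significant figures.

V_out ≈ 5.53 V

First combine the lower leg with the load: R2 ‖ R_L = 3.463 Ω.
Now apply the divider: V_out = 14.2 × 0.3894 = 5.530 V.
(Unloaded it would be 6.12 V; the load pulls it down.)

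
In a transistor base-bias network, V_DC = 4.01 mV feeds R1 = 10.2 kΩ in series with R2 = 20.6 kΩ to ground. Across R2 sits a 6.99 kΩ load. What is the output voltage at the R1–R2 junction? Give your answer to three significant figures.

V_out ≈ 1.36 mV

R2 ‖ R_L = (20.6 × 6.99)/(20.6 + 6.99) = 5.219 kΩ.
Now apply the divider: V_out = 4.01 × 0.3385 = 1.357 mV.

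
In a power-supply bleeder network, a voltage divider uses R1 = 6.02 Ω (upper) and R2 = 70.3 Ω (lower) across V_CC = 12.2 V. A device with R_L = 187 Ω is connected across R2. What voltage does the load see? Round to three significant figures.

First combine the lower leg with the load: R2 ‖ R_L = 51.09 Ω.
Then V_out = V_CC · R2'/(R1 + R2') = 12.2 × 51.09/57.11 = 10.91 V.
(Unloaded it would be 11.2 V; the load pulls it down.)

V_out ≈ 10.9 V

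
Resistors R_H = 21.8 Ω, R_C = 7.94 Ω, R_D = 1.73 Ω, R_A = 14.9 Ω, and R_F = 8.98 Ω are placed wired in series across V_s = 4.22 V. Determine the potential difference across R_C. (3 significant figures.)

ΣR = 21.8 + 7.94 + 1.73 + 14.9 + 8.98 = 55.35 Ω.
Voltage divider: V = V_s · (7.940 / 55.35) = 4.22 × 0.1435 = 0.6054 V.

V ≈ 0.605 V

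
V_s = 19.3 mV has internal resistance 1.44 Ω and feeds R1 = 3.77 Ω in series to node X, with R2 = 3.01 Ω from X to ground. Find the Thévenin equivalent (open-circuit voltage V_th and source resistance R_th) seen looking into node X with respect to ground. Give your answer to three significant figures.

R1' = 1.44 + 3.77 = 5.210 Ω (source resistance + R1).
With X open, the divider is unloaded: V_th = 19.3 × 3.01/8.220 = 7.067 mV.
With V_s suppressed (replaced by a short), R_th = R1' ‖ R2 = (5.210 × 3.01)/(5.210 + 3.01) = 1.908 Ω.

V_th ≈ 7.07 mV, R_th ≈ 1.91 Ω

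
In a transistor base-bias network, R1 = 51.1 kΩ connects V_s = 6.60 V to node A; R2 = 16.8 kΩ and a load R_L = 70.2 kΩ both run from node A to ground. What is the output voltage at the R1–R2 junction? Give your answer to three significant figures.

First combine the lower leg with the load: R2 ‖ R_L = 13.56 kΩ.
Now apply the divider: V_out = 6.60 × 0.2097 = 1.384 V.

V_out ≈ 1.38 V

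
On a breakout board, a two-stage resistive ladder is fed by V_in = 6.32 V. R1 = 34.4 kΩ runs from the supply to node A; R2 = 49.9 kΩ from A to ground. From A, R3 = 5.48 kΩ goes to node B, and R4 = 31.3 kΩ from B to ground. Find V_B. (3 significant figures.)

V_B ≈ 2.05 V

Looking into the second stage from A: R3 + R4 = 36.78 kΩ appears in parallel with R2.
R2 ‖ (R3+R4) = 21.17 kΩ.
First divider: V_A = V_in · 21.17/(34.4 + 21.17) = 2.408 V.
Then the unloaded second divider: V_B = V_A × R4/(R3+R4) = 2.408 × 0.8510 = 2.049 V.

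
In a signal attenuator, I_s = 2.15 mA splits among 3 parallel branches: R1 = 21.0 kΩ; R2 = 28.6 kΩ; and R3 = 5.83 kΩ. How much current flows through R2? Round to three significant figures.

I ≈ 0.296 mA

Total conductance ΣG = 1/21.0 + 1/28.6 + 1/5.83 = 0.2541 (units of 1/kΩ).
By the current-divider rule, I = I_s · G_k/ΣG = 2.15 × 0.1376 = 0.2958 mA.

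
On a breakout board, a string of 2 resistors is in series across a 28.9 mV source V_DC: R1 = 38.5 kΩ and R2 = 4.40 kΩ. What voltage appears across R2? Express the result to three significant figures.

V ≈ 2.96 mV

ΣR = 38.5 + 4.40 = 42.90 kΩ.
By the voltage-divider rule, V = 28.9 × 4.400/42.90 = 2.964 mV.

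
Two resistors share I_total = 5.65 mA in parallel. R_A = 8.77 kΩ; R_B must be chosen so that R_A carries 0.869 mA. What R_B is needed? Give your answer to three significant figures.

In a two-way split, I_A/I_total = R_B/(R_A + R_B).
With f = 0.1538, R_B = R_A · f/(1−f) = 8.77 × 0.1818 = 1.594 kΩ.

R_B ≈ 1.59 kΩ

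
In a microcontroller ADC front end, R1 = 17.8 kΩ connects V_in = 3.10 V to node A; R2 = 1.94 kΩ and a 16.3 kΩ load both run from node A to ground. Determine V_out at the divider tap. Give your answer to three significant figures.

The load sits in parallel with R2, giving an effective lower resistance R2' = R2·R_L/(R2+R_L) = 1.734 kΩ.
Now apply the divider: V_out = 3.10 × 0.08875 = 0.2751 V.

V_out ≈ 0.275 V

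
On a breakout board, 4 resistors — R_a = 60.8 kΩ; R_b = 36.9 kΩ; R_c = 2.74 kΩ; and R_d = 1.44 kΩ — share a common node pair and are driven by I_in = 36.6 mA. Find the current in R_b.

Total conductance ΣG = 1/60.8 + 1/36.9 + 1/2.74 + 1/1.44 = 1.103 (units of 1/kΩ).
Current divider: I(R_b) = I_in · G_k/ΣG = 36.6 × (0.02710/1.103) = 36.6 × 0.02457 = 0.8993 mA.

I ≈ 0.899 mA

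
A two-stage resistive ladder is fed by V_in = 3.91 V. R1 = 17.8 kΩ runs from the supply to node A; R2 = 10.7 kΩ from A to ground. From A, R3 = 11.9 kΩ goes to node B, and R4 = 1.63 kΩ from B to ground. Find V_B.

Looking into the second stage from A: R3 + R4 = 13.53 kΩ appears in parallel with R2.
Effective lower resistance at A: R2 ‖ 13.53 = 5.975 kΩ.
So V_A = 3.91 × 0.2513 = 0.9826 V.
V_B = V_A × 0.1205 = 0.1184 V.

V_B ≈ 0.118 V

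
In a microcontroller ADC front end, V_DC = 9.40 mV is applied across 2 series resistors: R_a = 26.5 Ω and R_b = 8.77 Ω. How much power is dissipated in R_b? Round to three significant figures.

P ≈ 0.623 µW

The common current is I = 9.40/35.27 = 0.2665 mA.
V(R_b) = I·R = 2.337 mV; P = V·I = 2.337 × 0.2665 = 0.6229 µW.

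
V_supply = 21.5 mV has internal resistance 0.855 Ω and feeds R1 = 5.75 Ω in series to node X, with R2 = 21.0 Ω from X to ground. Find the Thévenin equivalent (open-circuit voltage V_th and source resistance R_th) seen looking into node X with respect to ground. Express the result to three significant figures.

V_th ≈ 16.4 mV, R_th ≈ 5.02 Ω

R1' = 0.855 + 5.75 = 6.605 Ω (source resistance + R1).
With X open, the divider is unloaded: V_th = 21.5 × 21.0/27.61 = 16.36 mV.
With V_supply suppressed (replaced by a short), R_th = R1' ‖ R2 = (6.605 × 21.0)/(6.605 + 21.0) = 5.025 Ω.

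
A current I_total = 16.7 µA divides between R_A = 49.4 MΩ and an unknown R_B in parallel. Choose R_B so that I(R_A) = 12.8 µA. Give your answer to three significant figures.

In a two-way split, I_A/I_total = R_B/(R_A + R_B).
With f = 0.7665, R_B = R_A · f/(1−f) = 49.4 × 3.282 = 162.1 MΩ.

R_B ≈ 162 MΩ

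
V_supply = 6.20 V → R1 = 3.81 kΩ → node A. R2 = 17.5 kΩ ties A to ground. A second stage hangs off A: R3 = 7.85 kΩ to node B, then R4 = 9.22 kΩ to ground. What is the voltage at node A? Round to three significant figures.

The second stage (R3 + R4 = 17.07 kΩ) loads node A in parallel with R2.
R2 ‖ (R3+R4) = 8.641 kΩ.
So V_A = 6.20 × 0.6940 = 4.303 V.

V_A ≈ 4.30 V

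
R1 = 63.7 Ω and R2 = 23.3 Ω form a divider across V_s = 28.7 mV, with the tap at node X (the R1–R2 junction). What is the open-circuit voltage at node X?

With X open, the divider is unloaded: V_th = 28.7 × 23.3/87.00 = 7.686 mV.

V_th ≈ 7.69 mV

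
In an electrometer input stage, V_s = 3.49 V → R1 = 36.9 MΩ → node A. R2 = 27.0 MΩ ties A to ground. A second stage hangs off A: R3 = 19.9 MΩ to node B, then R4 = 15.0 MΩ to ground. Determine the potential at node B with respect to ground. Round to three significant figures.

The second stage (R3 + R4 = 34.90 MΩ) loads node A in parallel with R2.
R2 ‖ (R3+R4) = 15.22 MΩ.
So V_A = 3.49 × 0.2921 = 1.019 V.
Then the unloaded second divider: V_B = V_A × R4/(R3+R4) = 1.019 × 0.4298 = 0.4381 V.

V_B ≈ 0.438 V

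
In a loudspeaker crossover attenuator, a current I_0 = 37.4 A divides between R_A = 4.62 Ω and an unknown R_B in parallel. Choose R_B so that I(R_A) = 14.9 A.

R_B ≈ 3.06 Ω

The fraction through R_A equals R_B/(R_A+R_B).
With f = 0.3984, R_B = R_A · f/(1−f) = 4.62 × 0.6622 = 3.059 Ω.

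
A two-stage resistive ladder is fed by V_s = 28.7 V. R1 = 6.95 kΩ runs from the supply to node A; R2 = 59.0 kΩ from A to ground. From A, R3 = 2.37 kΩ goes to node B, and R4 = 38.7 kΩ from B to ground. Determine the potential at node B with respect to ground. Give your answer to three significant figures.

V_B ≈ 21.0 V

The second stage (R3 + R4 = 41.07 kΩ) loads node A in parallel with R2.
R2 ‖ (R3+R4) = 24.21 kΩ.
So V_A = 28.7 × 0.7770 = 22.30 V.
Stage 2 is unloaded, so V_B = V_A · R4/(R3+R4) = 22.30 × 38.7/41.07 = 21.01 V.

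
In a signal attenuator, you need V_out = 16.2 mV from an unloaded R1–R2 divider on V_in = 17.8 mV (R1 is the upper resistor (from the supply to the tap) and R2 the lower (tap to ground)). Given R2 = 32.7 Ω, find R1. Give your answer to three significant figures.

R1 ≈ 3.23 Ω

The divider ratio is R2/(R1+R2) = 16.2/17.8 = 0.9101.
Rearranging, R1 = R2·(1−k)/k = 32.7 × 0.09877 = 3.230 Ω.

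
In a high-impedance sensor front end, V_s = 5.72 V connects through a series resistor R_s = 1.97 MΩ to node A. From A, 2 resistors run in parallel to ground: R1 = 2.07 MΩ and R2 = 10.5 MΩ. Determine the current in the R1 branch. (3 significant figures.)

I ≈ 1.29 µA

Combine the parallel branches: R_p = (1/2.07 + 1/10.5)⁻¹ = 1.729 MΩ.
Node voltage V_A = V_s · R_p/(R_s + R_p) = 5.72 × 0.4674 = 2.674 V.
Branch current I = V_A/R1 = 2.674/2.07 = 1.292 µA.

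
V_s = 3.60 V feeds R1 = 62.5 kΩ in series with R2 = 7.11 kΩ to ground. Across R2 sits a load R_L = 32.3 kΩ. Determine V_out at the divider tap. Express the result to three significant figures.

V_out ≈ 0.307 V

First combine the lower leg with the load: R2 ‖ R_L = 5.827 kΩ.
Then V_out = V_s · R2'/(R1 + R2') = 3.60 × 5.827/68.33 = 0.3070 V.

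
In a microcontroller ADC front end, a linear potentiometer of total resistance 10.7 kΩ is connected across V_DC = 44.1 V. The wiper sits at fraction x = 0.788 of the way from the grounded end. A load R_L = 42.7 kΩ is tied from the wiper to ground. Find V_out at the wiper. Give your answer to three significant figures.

Split the track: R_lower = x·R_p = 8.432 kΩ, R_upper = (1−x)·R_p = 2.268 kΩ.
R_L loads the lower segment: effective lower R = 7.041 kΩ.
V_out = 44.1 × 7.041/(2.268 + 7.041) = 33.35 V.

V_out ≈ 33.4 V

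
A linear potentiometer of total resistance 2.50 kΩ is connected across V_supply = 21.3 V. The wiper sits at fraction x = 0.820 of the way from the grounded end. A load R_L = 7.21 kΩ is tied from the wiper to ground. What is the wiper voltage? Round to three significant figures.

Lower segment x·R_p = 2.050 kΩ; upper segment (1−x)·R_p = 0.4500 kΩ.
R_L loads the lower segment: effective lower R = 1.596 kΩ.
Then V_out = V_supply · 1.596/(0.4500 + 1.596) = 16.62 V.

V_out ≈ 16.6 V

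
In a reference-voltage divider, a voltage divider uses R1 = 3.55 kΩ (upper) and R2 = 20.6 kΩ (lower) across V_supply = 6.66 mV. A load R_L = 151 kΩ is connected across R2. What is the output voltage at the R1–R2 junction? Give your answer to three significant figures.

V_out ≈ 5.57 mV

The load sits in parallel with R2, giving an effective lower resistance R2' = R2·R_L/(R2+R_L) = 18.13 kΩ.
Voltage divider with the loaded lower leg: V_out = 6.66 × 18.13/(3.55 + 18.13) = 6.66 × 0.8362 = 5.569 mV.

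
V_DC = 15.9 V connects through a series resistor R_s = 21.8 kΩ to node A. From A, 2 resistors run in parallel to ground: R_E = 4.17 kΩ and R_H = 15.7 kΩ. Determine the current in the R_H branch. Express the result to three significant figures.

I ≈ 0.133 mA

Combine the parallel branches: R_p = (1/4.17 + 1/15.7)⁻¹ = 3.295 kΩ.
Node voltage V_A = V_DC · R_p/(R_s + R_p) = 15.9 × 0.1313 = 2.088 V.
Branch current I = V_A/R_H = 2.088/15.7 = 0.1330 mA.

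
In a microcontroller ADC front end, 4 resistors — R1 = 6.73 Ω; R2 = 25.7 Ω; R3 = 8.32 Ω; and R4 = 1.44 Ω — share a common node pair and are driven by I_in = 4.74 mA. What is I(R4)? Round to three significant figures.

Total conductance ΣG = 1/6.73 + 1/25.7 + 1/8.32 + 1/1.44 = 1.002 (units of 1/Ω).
By the current-divider rule, I = I_in · G_k/ΣG = 4.74 × 0.6930 = 3.285 mA.

I ≈ 3.28 mA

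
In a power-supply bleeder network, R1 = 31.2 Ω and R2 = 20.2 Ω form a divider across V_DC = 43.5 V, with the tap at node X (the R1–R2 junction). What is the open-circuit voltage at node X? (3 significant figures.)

V_th is the unloaded tap voltage: V_DC · R2/(R1+R2) = 43.5 × 0.3930 = 17.10 V.

V_th ≈ 17.1 V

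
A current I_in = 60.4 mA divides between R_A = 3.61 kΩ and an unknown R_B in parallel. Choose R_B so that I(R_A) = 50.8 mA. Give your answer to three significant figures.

R_B ≈ 19.1 kΩ

The fraction through R_A equals R_B/(R_A+R_B).
50.8/60.4 = R_B/(R_A + R_B) → R_B = R_A · (0.8411)/(1 − 0.8411) = 3.61 × 5.292 = 19.10 kΩ.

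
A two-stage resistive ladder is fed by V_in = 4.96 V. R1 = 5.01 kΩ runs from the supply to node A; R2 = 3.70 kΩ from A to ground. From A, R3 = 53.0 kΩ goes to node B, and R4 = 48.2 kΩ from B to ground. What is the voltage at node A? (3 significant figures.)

Looking into the second stage from A: R3 + R4 = 101.2 kΩ appears in parallel with R2.
Effective lower resistance at A: R2 ‖ 101.2 = 3.569 kΩ.
So V_A = 4.96 × 0.4160 = 2.064 V.

V_A ≈ 2.06 V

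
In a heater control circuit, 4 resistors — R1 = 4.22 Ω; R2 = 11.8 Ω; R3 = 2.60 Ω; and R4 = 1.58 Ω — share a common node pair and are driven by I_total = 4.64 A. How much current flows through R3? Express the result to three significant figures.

I ≈ 1.33 A

ΣG = 1/4.22 + 1/11.8 + 1/2.60 + 1/1.58 = 1.339.
By the current-divider rule, I = I_total · G_k/ΣG = 4.64 × 0.2872 = 1.333 A.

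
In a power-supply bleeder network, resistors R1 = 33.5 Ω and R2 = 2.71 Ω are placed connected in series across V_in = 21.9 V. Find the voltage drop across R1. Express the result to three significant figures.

V ≈ 20.3 V

Total series resistance ΣR = 33.5 + 2.71 = 36.21 Ω.
Voltage divider: V = V_in · (33.50 / 36.21) = 21.9 × 0.9252 = 20.26 V.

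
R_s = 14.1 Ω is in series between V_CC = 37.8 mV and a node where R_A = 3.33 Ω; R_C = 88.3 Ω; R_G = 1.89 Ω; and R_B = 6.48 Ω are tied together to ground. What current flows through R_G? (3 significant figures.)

I ≈ 1.33 mA

Parallel bank: R_p = 1/(1/3.33 + 1/88.3 + 1/1.89 + 1/6.48) = 1.005 Ω.
V_A = 37.8 × 1.005/15.10 = 2.515 mV.
I(R_G) = V_A / R_G = 2.515/1.89 = 1.331 mA.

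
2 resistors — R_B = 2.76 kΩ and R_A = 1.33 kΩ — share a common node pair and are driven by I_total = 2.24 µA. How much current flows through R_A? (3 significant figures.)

For two parallel branches, I_k = I_total · (other R)/(sum of R).
So I = 2.24 × 2.76/4.090 = 1.512 µA.

I ≈ 1.51 µA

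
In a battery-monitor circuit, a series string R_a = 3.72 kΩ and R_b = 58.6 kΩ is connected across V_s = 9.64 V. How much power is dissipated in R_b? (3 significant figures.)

ΣR = 62.32 kΩ → I = 9.64/62.32 = 0.1547 mA.
P = I²R = 0.02393 × 58.6 = 1.402 mW.

P ≈ 1.40 mW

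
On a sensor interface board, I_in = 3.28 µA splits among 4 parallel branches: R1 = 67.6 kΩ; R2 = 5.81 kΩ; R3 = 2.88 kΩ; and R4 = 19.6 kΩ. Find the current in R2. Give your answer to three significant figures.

I ≈ 0.965 µA

Conductances: ΣG = 1/67.6 + 1/5.81 + 1/2.88 + 1/19.6 = 0.5852 (1/kΩ).
Current divider: I(R2) = I_in · G_k/ΣG = 3.28 × (0.1721/0.5852) = 3.28 × 0.2941 = 0.9648 µA.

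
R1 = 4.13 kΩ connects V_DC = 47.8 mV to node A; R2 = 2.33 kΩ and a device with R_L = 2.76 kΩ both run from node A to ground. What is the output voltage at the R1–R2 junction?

First combine the lower leg with the load: R2 ‖ R_L = 1.263 kΩ.
Voltage divider with the loaded lower leg: V_out = 47.8 × 1.263/(4.13 + 1.263) = 47.8 × 0.2343 = 11.20 mV.

V_out ≈ 11.2 mV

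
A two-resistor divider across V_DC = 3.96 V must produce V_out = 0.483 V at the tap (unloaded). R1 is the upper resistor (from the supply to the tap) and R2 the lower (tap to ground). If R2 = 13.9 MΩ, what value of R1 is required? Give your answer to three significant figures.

R1 ≈ 100 MΩ

V_out/V_DC = R2/(R1+R2) = 0.1220.
So R1 = R2 · (V_DC/V_out − 1) = 13.9 × (3.96/0.483 − 1) = 13.9 × 7.199 = 100.1 MΩ.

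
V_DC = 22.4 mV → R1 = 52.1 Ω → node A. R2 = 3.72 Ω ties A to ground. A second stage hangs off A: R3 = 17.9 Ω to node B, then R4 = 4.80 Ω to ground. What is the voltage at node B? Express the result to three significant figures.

Node A sees R2 in parallel with the series input of stage 2, R3 + R4 = 22.70 Ω.
Effective lower resistance at A: R2 ‖ 22.70 = 3.196 Ω.
V_A = 22.4 × 3.196/(52.1 + 3.196) = 1.295 mV.
Then the unloaded second divider: V_B = V_A × R4/(R3+R4) = 1.295 × 0.2115 = 0.2738 mV.

V_B ≈ 0.274 mV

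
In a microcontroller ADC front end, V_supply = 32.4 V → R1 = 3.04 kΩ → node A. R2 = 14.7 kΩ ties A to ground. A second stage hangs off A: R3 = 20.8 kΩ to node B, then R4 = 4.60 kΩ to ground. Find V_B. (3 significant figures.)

Node A sees R2 in parallel with the series input of stage 2, R3 + R4 = 25.40 kΩ.
Effective lower resistance at A: R2 ‖ 25.40 = 9.311 kΩ.
V_A = 32.4 × 9.311/(3.04 + 9.311) = 24.43 V.
Then the unloaded second divider: V_B = V_A × R4/(R3+R4) = 24.43 × 0.1811 = 4.423 V.

V_B ≈ 4.42 V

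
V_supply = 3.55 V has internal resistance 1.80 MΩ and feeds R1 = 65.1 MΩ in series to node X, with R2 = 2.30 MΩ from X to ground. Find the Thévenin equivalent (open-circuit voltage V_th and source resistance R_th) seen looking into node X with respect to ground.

R1' = 1.80 + 65.1 = 66.90 MΩ (source resistance + R1).
V_th is the unloaded tap voltage: V_supply · R2/(R1'+R2) = 3.55 × 0.03324 = 0.1180 V.
Looking into X with the source shorted: R_th = R1'·R2/(R1'+R2) = 66.90 × 2.30/69.20 = 2.224 MΩ.

V_th ≈ 0.118 V, R_th ≈ 2.22 MΩ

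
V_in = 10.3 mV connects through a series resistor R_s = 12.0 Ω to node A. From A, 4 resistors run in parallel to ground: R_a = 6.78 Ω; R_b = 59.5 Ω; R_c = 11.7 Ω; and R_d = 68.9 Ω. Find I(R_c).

Equivalent of the parallel group: R_p = 3.784 Ω.
Node voltage V_A = V_in · R_p/(R_s + R_p) = 10.3 × 0.2397 = 2.469 mV.
Branch current I = V_A/R_c = 2.469/11.7 = 0.2110 mA.
(Check via current divider: I_total = 0.6526 mA; share G_k/ΣG = 0.3234 → same result.)

I ≈ 0.211 mA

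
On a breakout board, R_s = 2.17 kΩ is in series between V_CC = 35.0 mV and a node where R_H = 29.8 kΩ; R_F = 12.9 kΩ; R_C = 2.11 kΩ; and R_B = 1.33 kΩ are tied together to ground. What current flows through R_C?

I ≈ 4.25 µA

Equivalent of the parallel group: R_p = 0.7480 kΩ.
V_A by voltage divider: V_A = 35.0 × 0.7480/(2.17 + 0.7480) = 8.972 mV.
I(R_C) = V_A / R_C = 8.972/2.11 = 4.252 µA.
(Check via current divider: I_total = 11.99 µA; share G_k/ΣG = 0.3545 → same result.)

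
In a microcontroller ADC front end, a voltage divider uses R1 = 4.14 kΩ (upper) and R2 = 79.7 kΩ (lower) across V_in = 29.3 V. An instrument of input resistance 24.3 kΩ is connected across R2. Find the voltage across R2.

V_out ≈ 24.0 V

First combine the lower leg with the load: R2 ‖ R_L = 18.62 kΩ.
Now apply the divider: V_out = 29.3 × 0.8181 = 23.97 V.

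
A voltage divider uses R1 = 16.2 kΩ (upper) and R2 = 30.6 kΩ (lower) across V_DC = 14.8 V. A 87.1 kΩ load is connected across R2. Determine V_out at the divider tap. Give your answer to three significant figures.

R2 ‖ R_L = (30.6 × 87.1)/(30.6 + 87.1) = 22.64 kΩ.
Voltage divider with the loaded lower leg: V_out = 14.8 × 22.64/(16.2 + 22.64) = 14.8 × 0.5830 = 8.628 V.

V_out ≈ 8.63 V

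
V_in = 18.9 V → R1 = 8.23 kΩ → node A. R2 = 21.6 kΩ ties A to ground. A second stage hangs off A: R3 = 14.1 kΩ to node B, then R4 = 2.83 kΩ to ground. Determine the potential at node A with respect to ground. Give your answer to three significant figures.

Node A sees R2 in parallel with the series input of stage 2, R3 + R4 = 16.93 kΩ.
R2 ‖ (R3+R4) = 9.491 kΩ.
First divider: V_A = V_in · 9.491/(8.23 + 9.491) = 10.12 V.

V_A ≈ 10.1 V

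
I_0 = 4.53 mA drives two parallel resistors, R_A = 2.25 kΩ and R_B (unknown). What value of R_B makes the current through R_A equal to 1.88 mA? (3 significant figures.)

The fraction through R_A equals R_B/(R_A+R_B).
With f = 0.4150, R_B = R_A · f/(1−f) = 2.25 × 0.7094 = 1.596 kΩ.

R_B ≈ 1.60 kΩ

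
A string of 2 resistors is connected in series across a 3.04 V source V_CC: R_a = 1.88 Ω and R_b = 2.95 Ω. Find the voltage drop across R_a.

Series total: ΣR = 1.88 + 2.95 = 4.830 Ω.
V = V_CC · R/ΣR = 3.04 × 0.3892 = 1.183 V.

V ≈ 1.18 V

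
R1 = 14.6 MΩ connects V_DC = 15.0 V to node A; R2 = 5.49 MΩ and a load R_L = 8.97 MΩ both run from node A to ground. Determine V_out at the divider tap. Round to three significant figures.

V_out ≈ 2.84 V

First combine the lower leg with the load: R2 ‖ R_L = 3.406 MΩ.
Then V_out = V_DC · R2'/(R1 + R2') = 15.0 × 3.406/18.01 = 2.837 V.
(Unloaded it would be 4.10 V; the load pulls it down.)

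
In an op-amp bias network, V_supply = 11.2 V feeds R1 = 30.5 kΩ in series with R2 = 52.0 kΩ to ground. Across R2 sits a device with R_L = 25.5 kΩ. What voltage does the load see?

The load sits in parallel with R2, giving an effective lower resistance R2' = R2·R_L/(R2+R_L) = 17.11 kΩ.
Then V_out = V_supply · R2'/(R1 + R2') = 11.2 × 17.11/47.61 = 4.025 V.

V_out ≈ 4.02 V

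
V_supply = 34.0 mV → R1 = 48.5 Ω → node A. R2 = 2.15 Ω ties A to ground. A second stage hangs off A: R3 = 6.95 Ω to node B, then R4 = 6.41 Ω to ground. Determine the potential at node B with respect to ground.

Node A sees R2 in parallel with the series input of stage 2, R3 + R4 = 13.36 Ω.
Effective lower resistance at A: R2 ‖ 13.36 = 1.852 Ω.
First divider: V_A = V_supply · 1.852/(48.5 + 1.852) = 1.251 mV.
Stage 2 is unloaded, so V_B = V_A · R4/(R3+R4) = 1.251 × 6.41/13.36 = 0.6000 mV.

V_B ≈ 0.600 mV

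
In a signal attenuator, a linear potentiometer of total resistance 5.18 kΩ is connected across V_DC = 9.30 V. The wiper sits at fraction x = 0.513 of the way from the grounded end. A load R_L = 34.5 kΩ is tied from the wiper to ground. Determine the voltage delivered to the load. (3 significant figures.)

V_out ≈ 4.60 V

Lower segment x·R_p = 2.657 kΩ; upper segment (1−x)·R_p = 2.523 kΩ.
R_L loads the lower segment: effective lower R = 2.467 kΩ.
Then V_out = V_DC · 2.467/(2.523 + 2.467) = 4.598 V.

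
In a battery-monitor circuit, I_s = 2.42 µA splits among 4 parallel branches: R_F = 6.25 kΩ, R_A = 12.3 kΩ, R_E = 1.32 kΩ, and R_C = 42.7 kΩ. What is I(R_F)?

ΣG = 1/6.25 + 1/12.3 + 1/1.32 + 1/42.7 = 1.022.
R_F takes the fraction G_k/ΣG = 0.1600/1.022 = 0.1565, so I = 2.42 × 0.1565 = 0.3788 µA.

I ≈ 0.379 µA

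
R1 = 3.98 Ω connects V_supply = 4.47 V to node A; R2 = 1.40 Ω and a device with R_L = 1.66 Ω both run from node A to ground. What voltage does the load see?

R2 ‖ R_L = (1.40 × 1.66)/(1.40 + 1.66) = 0.7595 Ω.
Now apply the divider: V_out = 4.47 × 0.1602 = 0.7163 V.

V_out ≈ 0.716 V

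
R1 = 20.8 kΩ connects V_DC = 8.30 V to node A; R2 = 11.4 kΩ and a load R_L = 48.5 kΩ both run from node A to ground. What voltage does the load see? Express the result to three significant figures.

The load sits in parallel with R2, giving an effective lower resistance R2' = R2·R_L/(R2+R_L) = 9.230 kΩ.
Now apply the divider: V_out = 8.30 × 0.3074 = 2.551 V.
(Unloaded it would be 2.94 V; the load pulls it down.)

V_out ≈ 2.55 V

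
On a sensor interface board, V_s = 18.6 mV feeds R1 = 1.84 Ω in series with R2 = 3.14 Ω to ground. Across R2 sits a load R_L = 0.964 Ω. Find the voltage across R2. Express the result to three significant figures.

First combine the lower leg with the load: R2 ‖ R_L = 0.7376 Ω.
Then V_out = V_s · R2'/(R1 + R2') = 18.6 × 0.7376/2.578 = 5.322 mV.
(Unloaded it would be 11.7 mV; the load pulls it down.)

V_out ≈ 5.32 mV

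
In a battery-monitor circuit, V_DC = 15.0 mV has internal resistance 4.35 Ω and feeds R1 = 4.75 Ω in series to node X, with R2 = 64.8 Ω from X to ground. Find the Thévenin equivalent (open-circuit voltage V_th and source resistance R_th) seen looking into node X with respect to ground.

R1' = 4.35 + 4.75 = 9.100 Ω (source resistance + R1).
V_th is the unloaded tap voltage: V_DC · R2/(R1'+R2) = 15.0 × 0.8769 = 13.15 mV.
Looking into X with the source shorted: R_th = R1'·R2/(R1'+R2) = 9.100 × 64.8/73.90 = 7.979 Ω.

V_th ≈ 13.2 mV, R_th ≈ 7.98 Ω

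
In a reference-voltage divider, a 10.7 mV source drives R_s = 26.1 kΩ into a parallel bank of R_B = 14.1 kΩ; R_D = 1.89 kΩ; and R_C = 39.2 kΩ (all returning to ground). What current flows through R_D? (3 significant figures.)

Parallel bank: R_p = 1/(1/14.1 + 1/1.89 + 1/39.2) = 1.599 kΩ.
Node voltage V_A = V_s · R_p/(R_s + R_p) = 10.7 × 0.05772 = 0.6176 mV.
Branch current I = V_A/R_D = 0.6176/1.89 = 0.3267 µA.

I ≈ 0.327 µA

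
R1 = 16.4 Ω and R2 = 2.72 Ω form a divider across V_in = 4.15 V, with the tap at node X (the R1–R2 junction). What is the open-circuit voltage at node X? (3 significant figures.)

V_th ≈ 0.590 V

Open-circuit (no load on X): V_th = V_in · R2/(R1 + R2) = 4.15 × 2.72/(16.40 + 2.72) = 0.5904 V.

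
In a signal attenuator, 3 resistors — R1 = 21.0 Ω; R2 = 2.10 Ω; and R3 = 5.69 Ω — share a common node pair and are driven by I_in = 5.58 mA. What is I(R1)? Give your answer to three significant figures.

ΣG = 1/21.0 + 1/2.10 + 1/5.69 = 0.6996.
Current divider: I(R1) = I_in · G_k/ΣG = 5.58 × (0.04762/0.6996) = 5.58 × 0.06807 = 0.3798 mA.

I ≈ 0.380 mA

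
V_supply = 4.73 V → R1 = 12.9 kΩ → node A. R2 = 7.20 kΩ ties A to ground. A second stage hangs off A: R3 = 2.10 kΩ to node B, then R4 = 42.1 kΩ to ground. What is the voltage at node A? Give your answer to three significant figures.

The second stage (R3 + R4 = 44.20 kΩ) loads node A in parallel with R2.
Effective lower resistance at A: R2 ‖ 44.20 = 6.191 kΩ.
First divider: V_A = V_supply · 6.191/(12.9 + 6.191) = 1.534 V.

V_A ≈ 1.53 V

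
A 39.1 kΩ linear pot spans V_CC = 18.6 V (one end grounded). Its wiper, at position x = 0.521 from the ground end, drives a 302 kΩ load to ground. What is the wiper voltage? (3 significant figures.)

V_out ≈ 9.39 V

The pot divides into 18.73 kΩ above the wiper and 20.37 kΩ below.
R_L loads the lower segment: effective lower R = 19.08 kΩ.
V_out = 18.6 × 19.08/(18.73 + 19.08) = 9.387 V.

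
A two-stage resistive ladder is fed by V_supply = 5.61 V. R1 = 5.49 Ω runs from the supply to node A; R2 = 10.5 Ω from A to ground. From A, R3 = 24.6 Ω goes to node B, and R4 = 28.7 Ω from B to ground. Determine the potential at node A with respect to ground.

Looking into the second stage from A: R3 + R4 = 53.30 Ω appears in parallel with R2.
Effective lower resistance at A: R2 ‖ 53.30 = 8.772 Ω.
So V_A = 5.61 × 0.6151 = 3.450 V.

V_A ≈ 3.45 V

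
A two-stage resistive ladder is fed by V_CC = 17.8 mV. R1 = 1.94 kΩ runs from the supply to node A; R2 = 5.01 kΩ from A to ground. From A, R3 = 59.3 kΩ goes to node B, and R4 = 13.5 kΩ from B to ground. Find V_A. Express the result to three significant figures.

The second stage (R3 + R4 = 72.80 kΩ) loads node A in parallel with R2.
R2 ‖ (R3+R4) = 4.687 kΩ.
So V_A = 17.8 × 0.7073 = 12.59 mV.

V_A ≈ 12.6 mV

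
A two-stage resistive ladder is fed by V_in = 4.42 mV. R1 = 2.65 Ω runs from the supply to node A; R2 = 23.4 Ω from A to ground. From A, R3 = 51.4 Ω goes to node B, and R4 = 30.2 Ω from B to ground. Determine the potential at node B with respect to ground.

Looking into the second stage from A: R3 + R4 = 81.60 Ω appears in parallel with R2.
R2 ‖ (R3+R4) = 18.19 Ω.
V_A = 4.42 × 18.19/(2.65 + 18.19) = 3.858 mV.
Then the unloaded second divider: V_B = V_A × R4/(R3+R4) = 3.858 × 0.3701 = 1.428 mV.

V_B ≈ 1.43 mV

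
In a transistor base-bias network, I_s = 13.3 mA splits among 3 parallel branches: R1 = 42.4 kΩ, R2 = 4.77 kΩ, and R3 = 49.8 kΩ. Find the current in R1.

ΣG = 1/42.4 + 1/4.77 + 1/49.8 = 0.2533.
Current divider: I(R1) = I_s · G_k/ΣG = 13.3 × (0.02358/0.2533) = 13.3 × 0.09311 = 1.238 mA.

I ≈ 1.24 mA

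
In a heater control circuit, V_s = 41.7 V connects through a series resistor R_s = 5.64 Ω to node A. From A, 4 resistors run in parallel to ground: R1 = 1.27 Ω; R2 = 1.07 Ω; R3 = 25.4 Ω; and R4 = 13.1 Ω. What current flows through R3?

I ≈ 0.144 A

Parallel bank: R_p = 1/(1/1.27 + 1/1.07 + 1/25.4 + 1/13.1) = 0.5442 Ω.
V_A = 41.7 × 0.5442/6.184 = 3.669 V.
Branch current I = V_A/R3 = 3.669/25.4 = 0.1445 A.
(Equivalently: I_total = 6.743 A, then current-divider fraction G_k/ΣG = 0.02142.)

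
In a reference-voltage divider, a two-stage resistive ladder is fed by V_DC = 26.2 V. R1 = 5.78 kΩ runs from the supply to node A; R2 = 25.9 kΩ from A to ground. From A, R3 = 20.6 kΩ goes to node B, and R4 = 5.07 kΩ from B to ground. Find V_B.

The second stage (R3 + R4 = 25.67 kΩ) loads node A in parallel with R2.
Effective lower resistance at A: R2 ‖ 25.67 = 12.89 kΩ.
V_A = 26.2 × 12.89/(5.78 + 12.89) = 18.09 V.
Then the unloaded second divider: V_B = V_A × R4/(R3+R4) = 18.09 × 0.1975 = 3.573 V.

V_B ≈ 3.57 V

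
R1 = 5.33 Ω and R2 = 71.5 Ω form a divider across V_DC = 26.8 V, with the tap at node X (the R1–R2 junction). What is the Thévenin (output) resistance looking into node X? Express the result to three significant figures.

Looking into X with the source shorted: R_th = R1·R2/(R1+R2) = 5.330 × 71.5/76.83 = 4.960 Ω.

R_th ≈ 4.96 Ω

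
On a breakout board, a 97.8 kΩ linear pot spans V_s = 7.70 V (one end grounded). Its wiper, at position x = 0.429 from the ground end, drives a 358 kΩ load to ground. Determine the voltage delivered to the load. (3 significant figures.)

The pot divides into 55.84 kΩ above the wiper and 41.96 kΩ below.
(x·R_p) ‖ R_L = 37.55 kΩ.
Loaded-divider output: V_out = 7.70 × 0.4021 = 3.096 V.
(Unloaded: V_out = x·V_s = 3.30 V.)

V_out ≈ 3.10 V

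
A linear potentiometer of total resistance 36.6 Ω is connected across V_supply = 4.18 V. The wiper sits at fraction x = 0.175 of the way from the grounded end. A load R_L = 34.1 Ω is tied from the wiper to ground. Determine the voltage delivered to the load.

Split the track: R_lower = x·R_p = 6.405 Ω, R_upper = (1−x)·R_p = 30.20 Ω.
(x·R_p) ‖ R_L = 5.392 Ω.
Loaded-divider output: V_out = 4.18 × 0.1515 = 0.6334 V.
(Unloaded: V_out = x·V_supply = 0.731 V.)

V_out ≈ 0.633 V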